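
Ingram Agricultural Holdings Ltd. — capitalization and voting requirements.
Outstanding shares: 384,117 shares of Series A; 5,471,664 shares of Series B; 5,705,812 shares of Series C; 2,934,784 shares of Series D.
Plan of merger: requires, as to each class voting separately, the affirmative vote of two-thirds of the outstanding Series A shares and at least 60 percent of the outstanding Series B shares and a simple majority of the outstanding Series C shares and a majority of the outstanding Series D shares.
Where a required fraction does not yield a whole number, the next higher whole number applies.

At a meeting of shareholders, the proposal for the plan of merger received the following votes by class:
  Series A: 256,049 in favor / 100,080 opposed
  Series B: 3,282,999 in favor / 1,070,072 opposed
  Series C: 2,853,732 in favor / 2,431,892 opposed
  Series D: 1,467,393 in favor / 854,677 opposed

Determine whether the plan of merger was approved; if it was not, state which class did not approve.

Not approved — the Series A shares did not give the required vote.

Series A: 2/3 of 384117 = 256078; 256,078 required, 256,049 in favor — not approved.
Series B: 3/5 of 5471664 = 3282998.40, rounded up to 3282999; 3,282,999 required, 3,282,999 in favor — approved.
Series C: a majority of 5705812 is 2852907; 2,852,907 required, 2,853,732 in favor — approved.
Series D: a majority of 2934784 is 1467393; 1,467,393 required, 1,467,393 in favor — approved.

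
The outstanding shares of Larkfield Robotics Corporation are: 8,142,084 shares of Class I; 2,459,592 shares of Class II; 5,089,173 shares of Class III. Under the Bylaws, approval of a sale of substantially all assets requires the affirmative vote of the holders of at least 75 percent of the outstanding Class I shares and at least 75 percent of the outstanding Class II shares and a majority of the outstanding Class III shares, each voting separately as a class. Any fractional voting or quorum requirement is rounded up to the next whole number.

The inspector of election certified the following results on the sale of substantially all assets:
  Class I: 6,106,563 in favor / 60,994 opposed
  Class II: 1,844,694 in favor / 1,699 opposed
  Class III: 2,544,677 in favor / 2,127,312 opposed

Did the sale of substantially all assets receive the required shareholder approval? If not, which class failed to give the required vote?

Approved — every class gave the required vote.

Class I: 3/4 of 8142084 = 6106563; 6,106,563 required, 6,106,563 in favor — approved.
Class II: 3/4 of 2459592 = 1844694; 1,844,694 required, 1,844,694 in favor — approved.
Class III: a majority of 5089173 is 2544587; 2,544,587 required, 2,544,677 in favor — approved.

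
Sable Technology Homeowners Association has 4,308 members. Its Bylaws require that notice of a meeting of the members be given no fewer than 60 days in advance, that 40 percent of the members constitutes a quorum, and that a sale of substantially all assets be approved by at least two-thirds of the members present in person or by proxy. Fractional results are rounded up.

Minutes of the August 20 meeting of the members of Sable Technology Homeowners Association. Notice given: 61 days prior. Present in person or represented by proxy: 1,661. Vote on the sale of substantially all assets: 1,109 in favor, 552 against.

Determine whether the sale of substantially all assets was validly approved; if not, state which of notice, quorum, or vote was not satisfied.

Invalid — quorum requirement not satisfied.

Notice: 61 days given; 60 required. Satisfied.
Quorum: 40% of 4,308 = 1,723.20, rounded up to 1,724; 1,661 present. Not satisfied.
Vote: requires two-thirds of those present (1,661); 2/3 of 1661 = 1107.33, rounded up to 1108, so 1,108 needed; 1,109 in favor. Satisfied.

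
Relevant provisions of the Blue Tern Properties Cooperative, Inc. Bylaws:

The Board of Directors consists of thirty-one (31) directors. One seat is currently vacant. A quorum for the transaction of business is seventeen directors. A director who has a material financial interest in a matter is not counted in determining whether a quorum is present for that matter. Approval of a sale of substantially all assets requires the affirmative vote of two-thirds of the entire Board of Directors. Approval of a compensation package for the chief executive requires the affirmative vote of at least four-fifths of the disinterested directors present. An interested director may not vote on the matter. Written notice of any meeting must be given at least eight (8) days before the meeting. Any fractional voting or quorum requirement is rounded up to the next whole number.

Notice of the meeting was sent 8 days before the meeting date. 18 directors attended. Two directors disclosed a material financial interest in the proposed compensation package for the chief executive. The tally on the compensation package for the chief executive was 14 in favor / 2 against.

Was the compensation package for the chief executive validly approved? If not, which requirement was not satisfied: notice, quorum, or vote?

Invalid — quorum requirement not satisfied.

Notice: 8 days given; 8 required (8 ≥ 8). Satisfied.
Quorum: 18 present, but the 2 interested directors do not count, leaving 16. Quorum is 17. Not satisfied.
Vote: the compensation package for the chief executive requires four-fifths of the disinterested directors present (18 − 2 = 16). 4/5 of 16 = 12.80, rounded up to 13, so 13 affirmative votes are needed; 14 voted in favor. Satisfied. (Moot — without a quorum no business can be validly transacted.)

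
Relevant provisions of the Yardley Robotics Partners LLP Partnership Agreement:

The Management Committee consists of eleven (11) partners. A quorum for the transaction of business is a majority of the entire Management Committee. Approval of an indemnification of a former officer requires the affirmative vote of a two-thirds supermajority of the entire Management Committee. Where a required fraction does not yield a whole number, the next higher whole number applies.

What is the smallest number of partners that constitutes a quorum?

6

A majority of 11 is 6.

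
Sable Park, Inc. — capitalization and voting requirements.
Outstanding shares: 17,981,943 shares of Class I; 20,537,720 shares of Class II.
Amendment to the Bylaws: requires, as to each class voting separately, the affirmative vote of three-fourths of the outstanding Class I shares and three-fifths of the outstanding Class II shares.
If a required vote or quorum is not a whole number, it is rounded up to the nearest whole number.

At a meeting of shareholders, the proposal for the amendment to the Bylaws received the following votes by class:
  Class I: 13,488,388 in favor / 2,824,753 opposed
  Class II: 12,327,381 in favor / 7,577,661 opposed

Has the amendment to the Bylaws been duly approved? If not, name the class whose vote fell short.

Class I: 3/4 of 17981943 = 13486457.25, rounded up to 13486458; 13,486,458 required, 13,488,388 in favor — approved.
Class II: 3/5 of 20537720 = 12322632; 12,322,632 required, 12,327,381 in favor — approved.

Approved — every class gave the required vote.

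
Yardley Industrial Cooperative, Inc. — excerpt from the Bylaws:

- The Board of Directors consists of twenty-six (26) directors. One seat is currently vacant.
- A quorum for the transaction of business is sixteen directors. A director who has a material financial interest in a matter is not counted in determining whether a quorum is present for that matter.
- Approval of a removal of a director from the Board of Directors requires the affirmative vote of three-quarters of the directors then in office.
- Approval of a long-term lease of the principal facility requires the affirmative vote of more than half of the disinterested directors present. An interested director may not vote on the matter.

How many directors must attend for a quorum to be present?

16

The quorum is fixed at 16.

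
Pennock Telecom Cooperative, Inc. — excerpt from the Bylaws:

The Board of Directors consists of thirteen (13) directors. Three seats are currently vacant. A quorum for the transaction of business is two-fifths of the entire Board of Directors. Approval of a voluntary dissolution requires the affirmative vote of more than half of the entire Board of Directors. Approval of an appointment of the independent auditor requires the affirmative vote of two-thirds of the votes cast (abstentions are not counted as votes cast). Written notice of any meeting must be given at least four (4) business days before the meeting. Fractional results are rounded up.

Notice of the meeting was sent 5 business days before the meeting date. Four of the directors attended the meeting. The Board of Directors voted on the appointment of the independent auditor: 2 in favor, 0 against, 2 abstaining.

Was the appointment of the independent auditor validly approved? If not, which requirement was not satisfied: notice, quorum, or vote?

Invalid — quorum requirement not satisfied.

Notice: 5 business days given; 4 required (5 ≥ 4). Satisfied.
Quorum: 4 present; quorum is 6. Not satisfied.
Vote: the appointment of the independent auditor requires two-thirds of the votes cast (4 present − 2 abstaining = 2). 2/3 of 2 = 1.33, rounded up to 2, so 2 affirmative votes are needed; 2 voted in favor. Satisfied. (Moot — without a quorum no business can be validly transacted.)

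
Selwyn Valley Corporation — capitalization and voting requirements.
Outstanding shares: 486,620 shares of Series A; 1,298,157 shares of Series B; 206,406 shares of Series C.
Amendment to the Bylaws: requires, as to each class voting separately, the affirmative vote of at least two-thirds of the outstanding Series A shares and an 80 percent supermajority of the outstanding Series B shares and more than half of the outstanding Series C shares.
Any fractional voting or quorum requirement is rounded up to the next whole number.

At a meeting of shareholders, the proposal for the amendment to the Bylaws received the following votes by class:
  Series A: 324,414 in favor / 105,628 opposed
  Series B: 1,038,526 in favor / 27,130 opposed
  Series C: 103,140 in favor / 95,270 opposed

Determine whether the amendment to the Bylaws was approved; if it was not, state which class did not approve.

Not approved — the Series C shares did not give the required vote.

Series A: 2/3 of 486620 = 324413.33, rounded up to 324414; 324,414 required, 324,414 in favor — approved.
Series B: 4/5 of 1298157 = 1038525.60, rounded up to 1038526; 1,038,526 required, 1,038,526 in favor — approved.
Series C: a majority of 206406 is 103204; 103,204 required, 103,140 in favor — not approved.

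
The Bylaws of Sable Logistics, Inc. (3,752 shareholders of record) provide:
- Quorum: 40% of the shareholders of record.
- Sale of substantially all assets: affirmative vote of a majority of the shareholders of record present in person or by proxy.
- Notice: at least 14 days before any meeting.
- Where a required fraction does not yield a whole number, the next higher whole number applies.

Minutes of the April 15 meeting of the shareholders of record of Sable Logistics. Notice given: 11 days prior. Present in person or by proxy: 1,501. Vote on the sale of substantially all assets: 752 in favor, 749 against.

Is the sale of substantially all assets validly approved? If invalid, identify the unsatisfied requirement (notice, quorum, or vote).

Invalid — notice requirement not satisfied.

Notice: 11 days given; 14 required. Not satisfied.
Quorum: 40% of 3,752 = 1,500.80, rounded up to 1,501; 1,501 present. Satisfied.
Vote: requires a majority of those present (1,501); a majority of 1501 is 751, so 751 needed; 752 in favor. Satisfied.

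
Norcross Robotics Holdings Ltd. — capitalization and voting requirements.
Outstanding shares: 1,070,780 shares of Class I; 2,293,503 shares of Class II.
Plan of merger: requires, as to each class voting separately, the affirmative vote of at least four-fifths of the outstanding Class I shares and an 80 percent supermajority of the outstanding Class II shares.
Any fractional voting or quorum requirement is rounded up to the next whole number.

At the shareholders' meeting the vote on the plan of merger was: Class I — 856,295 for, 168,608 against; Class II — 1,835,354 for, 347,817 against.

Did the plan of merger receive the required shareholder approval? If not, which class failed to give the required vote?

Not approved — the Class I shares did not give the required vote.

Class I: 4/5 of 1070780 = 856624; 856,624 required, 856,295 in favor — not approved.
Class II: 4/5 of 2293503 = 1834802.40, rounded up to 1834803; 1,834,803 required, 1,835,354 in favor — approved.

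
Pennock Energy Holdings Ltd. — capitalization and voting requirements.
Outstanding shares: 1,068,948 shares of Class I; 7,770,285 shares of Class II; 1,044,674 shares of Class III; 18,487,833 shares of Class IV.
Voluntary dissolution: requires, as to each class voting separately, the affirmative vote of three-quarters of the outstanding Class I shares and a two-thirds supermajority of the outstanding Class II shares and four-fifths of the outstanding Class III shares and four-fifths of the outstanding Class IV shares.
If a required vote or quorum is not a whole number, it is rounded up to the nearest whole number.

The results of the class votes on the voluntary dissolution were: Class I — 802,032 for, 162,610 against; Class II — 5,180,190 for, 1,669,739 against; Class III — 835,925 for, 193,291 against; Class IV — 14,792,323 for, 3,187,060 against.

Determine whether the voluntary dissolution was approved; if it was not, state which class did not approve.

Approved — every class gave the required vote.

Class I: 3/4 of 1068948 = 801711; 801,711 required, 802,032 in favor — approved.
Class II: 2/3 of 7770285 = 5180190; 5,180,190 required, 5,180,190 in favor — approved.
Class III: 4/5 of 1044674 = 835739.20, rounded up to 835740; 835,740 required, 835,925 in favor — approved.
Class IV: 4/5 of 18487833 = 14790266.40, rounded up to 14790267; 14,790,267 required, 14,792,323 in favor — approved.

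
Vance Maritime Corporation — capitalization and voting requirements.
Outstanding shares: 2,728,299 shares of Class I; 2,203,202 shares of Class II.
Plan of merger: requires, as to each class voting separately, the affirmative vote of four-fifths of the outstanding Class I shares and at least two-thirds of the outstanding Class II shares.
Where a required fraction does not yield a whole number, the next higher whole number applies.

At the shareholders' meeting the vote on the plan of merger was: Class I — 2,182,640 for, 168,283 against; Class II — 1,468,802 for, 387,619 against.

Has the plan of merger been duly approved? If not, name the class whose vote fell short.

Approved — every class gave the required vote.

Class I: 4/5 of 2728299 = 2182639.20, rounded up to 2182640; 2,182,640 required, 2,182,640 in favor — approved.
Class II: 2/3 of 2203202 = 1468801.33, rounded up to 1468802; 1,468,802 required, 1,468,802 in favor — approved.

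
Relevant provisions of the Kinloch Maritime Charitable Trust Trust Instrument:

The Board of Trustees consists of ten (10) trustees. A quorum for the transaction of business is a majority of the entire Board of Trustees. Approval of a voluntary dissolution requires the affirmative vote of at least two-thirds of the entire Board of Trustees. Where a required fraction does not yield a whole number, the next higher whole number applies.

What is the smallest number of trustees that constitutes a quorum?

6

A majority of 10 is 6.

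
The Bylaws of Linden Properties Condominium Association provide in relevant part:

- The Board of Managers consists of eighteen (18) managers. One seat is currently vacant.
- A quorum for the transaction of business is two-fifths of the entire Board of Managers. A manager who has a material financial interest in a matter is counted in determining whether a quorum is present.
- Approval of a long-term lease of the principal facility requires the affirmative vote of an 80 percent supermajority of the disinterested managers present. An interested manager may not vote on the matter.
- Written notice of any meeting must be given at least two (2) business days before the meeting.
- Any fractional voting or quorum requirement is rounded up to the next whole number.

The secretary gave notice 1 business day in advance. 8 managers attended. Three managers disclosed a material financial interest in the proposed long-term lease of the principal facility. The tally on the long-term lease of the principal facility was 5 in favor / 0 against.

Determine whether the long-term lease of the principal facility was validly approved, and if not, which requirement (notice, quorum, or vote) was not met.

Invalid — notice requirement not satisfied.

Notice: 1 business day given; 2 required (1 < 2). Not satisfied.
Quorum: 8 present (interested managers count toward quorum); quorum is 8. Satisfied.
Vote: the long-term lease of the principal facility requires four-fifths of the disinterested managers present (8 − 3 = 5). 4/5 of 5 = 4, so 4 affirmative votes are needed; 5 voted in favor. Satisfied.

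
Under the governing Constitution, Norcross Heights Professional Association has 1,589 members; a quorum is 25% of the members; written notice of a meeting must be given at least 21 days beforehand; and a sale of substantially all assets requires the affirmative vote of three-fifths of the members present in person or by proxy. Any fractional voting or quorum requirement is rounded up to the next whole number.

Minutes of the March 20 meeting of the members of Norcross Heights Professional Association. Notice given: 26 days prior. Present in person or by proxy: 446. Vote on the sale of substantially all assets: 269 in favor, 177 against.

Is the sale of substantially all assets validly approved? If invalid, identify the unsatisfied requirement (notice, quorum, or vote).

Notice: 26 days given; 21 required. Satisfied.
Quorum: 25% of 1,589 = 397.25, rounded up to 398; 446 present. Satisfied.
Vote: requires three-fifths of those present (446); 3/5 of 446 = 267.60, rounded up to 268, so 268 needed; 269 in favor. Satisfied.

Valid — all requirements satisfied.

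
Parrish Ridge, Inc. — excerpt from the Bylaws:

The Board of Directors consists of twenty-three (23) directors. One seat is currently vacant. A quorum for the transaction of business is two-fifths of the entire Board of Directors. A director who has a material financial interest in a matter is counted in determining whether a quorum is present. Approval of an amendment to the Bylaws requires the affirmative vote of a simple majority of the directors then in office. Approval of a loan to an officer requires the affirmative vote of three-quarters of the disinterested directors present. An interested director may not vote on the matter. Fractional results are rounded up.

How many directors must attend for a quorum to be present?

10

2/5 of 23 = 9.20, rounded up to 10.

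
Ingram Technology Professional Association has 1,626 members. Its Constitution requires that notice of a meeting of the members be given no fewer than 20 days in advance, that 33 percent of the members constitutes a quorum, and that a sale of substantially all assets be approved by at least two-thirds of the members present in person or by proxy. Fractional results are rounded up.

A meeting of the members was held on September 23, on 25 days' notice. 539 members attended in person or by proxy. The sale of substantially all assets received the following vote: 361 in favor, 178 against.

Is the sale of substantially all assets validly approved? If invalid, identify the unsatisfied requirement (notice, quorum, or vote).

Notice: 25 days given; 20 required. Satisfied.
Quorum: 33% of 1,626 = 536.58, rounded up to 537; 539 present. Satisfied.
Vote: requires two-thirds of those present (539); 2/3 of 539 = 359.33, rounded up to 360, so 360 needed; 361 in favor. Satisfied.

Valid — all requirements satisfied.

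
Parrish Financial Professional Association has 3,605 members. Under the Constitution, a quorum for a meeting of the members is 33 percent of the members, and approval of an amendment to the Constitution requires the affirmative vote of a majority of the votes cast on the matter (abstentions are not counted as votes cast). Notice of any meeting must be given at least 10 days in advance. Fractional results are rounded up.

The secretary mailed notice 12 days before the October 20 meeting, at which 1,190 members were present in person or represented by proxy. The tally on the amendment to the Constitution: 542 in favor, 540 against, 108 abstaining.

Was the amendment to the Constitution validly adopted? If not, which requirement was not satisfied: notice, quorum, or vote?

Valid — all requirements satisfied.

Notice: 12 days given; 10 required. Satisfied.
Quorum: 33% of 3,605 = 1,189.65, rounded up to 1,190; 1,190 present. Satisfied.
Vote: requires a majority of the votes cast (1,190 − 108 abstaining = 1,082); a majority of 1082 is 542, so 542 needed; 542 in favor. Satisfied.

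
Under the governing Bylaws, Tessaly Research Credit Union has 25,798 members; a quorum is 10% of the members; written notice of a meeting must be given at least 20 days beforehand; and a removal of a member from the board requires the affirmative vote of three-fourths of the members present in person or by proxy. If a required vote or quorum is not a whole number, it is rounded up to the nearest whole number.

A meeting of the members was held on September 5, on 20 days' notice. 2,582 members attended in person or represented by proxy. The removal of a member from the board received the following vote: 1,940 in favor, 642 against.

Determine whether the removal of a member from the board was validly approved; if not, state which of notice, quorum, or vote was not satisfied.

Notice: 20 days given; 20 required. Satisfied.
Quorum: 10% of 25,798 = 2,579.80, rounded up to 2,580; 2,582 present. Satisfied.
Vote: requires three-fourths of those present (2,582); 3/4 of 2582 = 1936.50, rounded up to 1937, so 1,937 needed; 1,940 in favor. Satisfied.

Valid — all requirements satisfied.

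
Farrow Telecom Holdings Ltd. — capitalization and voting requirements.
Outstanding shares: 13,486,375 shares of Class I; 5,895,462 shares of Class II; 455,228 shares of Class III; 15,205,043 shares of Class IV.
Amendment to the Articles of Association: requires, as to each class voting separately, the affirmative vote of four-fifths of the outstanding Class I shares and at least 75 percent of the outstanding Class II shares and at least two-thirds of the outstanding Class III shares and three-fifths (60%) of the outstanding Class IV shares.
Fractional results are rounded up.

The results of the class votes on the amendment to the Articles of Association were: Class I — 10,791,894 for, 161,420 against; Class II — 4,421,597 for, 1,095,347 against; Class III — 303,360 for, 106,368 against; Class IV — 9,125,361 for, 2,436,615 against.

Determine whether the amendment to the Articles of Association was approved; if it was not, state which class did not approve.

Not approved — the Class III shares did not give the required vote.

Class I: 4/5 of 13486375 = 10789100; 10,789,100 required, 10,791,894 in favor — approved.
Class II: 3/4 of 5895462 = 4421596.50, rounded up to 4421597; 4,421,597 required, 4,421,597 in favor — approved.
Class III: 2/3 of 455228 = 303485.33, rounded up to 303486; 303,486 required, 303,360 in favor — not approved.
Class IV: 3/5 of 15205043 = 9123025.80, rounded up to 9123026; 9,123,026 required, 9,125,361 in favor — approved.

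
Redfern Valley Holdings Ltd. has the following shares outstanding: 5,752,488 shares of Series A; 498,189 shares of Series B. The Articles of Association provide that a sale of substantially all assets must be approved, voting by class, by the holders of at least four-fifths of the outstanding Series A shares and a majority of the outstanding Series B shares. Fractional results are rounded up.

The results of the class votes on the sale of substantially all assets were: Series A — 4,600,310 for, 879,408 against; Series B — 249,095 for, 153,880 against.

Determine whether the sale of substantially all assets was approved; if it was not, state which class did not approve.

Series A: 4/5 of 5752488 = 4601990.40, rounded up to 4601991; 4,601,991 required, 4,600,310 in favor — not approved.
Series B: a majority of 498189 is 249095; 249,095 required, 249,095 in favor — approved.

Not approved — the Series A shares did not give the required vote.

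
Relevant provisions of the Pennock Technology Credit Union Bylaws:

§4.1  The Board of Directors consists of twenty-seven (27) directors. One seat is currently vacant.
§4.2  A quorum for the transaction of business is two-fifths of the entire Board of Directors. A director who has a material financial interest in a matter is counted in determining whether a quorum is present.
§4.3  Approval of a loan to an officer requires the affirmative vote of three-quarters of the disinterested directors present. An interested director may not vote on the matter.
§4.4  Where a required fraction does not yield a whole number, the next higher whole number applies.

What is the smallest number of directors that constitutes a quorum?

11

2/5 of 27 = 10.80, rounded up to 11.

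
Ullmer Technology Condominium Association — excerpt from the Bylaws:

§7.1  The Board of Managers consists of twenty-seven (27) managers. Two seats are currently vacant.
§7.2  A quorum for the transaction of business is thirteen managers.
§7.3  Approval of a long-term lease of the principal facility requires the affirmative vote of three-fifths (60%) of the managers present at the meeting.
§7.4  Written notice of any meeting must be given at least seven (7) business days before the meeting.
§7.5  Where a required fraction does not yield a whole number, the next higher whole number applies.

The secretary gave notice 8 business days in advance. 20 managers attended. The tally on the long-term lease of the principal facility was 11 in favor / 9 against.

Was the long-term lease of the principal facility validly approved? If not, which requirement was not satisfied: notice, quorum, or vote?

Invalid — vote requirement not satisfied.

Notice: 8 business days given; 7 required (8 ≥ 7). Satisfied.
Quorum: 20 present; quorum is 13. Satisfied.
Vote: the long-term lease of the principal facility requires three-fifths of the managers present (20). 3/5 of 20 = 12, so 12 affirmative votes are needed; 11 voted in favor. Not satisfied.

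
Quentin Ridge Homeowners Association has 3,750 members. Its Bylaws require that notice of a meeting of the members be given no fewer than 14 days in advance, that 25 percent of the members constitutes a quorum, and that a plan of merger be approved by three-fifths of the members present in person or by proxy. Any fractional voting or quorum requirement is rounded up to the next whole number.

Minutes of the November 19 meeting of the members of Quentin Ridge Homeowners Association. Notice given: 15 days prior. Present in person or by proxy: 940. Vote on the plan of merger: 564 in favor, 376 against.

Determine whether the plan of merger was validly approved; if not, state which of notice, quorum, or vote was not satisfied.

Valid — all requirements satisfied.

Notice: 15 days given; 14 required. Satisfied.
Quorum: 25% of 3,750 = 937.50, rounded up to 938; 940 present. Satisfied.
Vote: requires three-fifths of those present (940); 3/5 of 940 = 564, so 564 needed; 564 in favor. Satisfied.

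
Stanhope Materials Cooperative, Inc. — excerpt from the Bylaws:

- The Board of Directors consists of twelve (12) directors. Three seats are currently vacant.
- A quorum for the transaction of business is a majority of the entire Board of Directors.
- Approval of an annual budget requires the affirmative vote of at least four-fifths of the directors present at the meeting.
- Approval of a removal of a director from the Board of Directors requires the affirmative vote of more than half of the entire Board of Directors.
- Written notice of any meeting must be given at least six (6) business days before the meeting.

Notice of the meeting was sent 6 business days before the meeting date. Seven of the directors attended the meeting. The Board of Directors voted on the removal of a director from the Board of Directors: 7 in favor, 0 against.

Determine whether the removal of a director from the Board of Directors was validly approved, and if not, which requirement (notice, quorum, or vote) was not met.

Notice: 6 business days given; 6 required (6 ≥ 6). Satisfied.
Quorum: 7 present; quorum is 7. Satisfied.
Vote: the removal of a director from the Board of Directors requires a majority of the entire Board of Directors (12). A majority of 12 is 7, so 7 affirmative votes are needed; 7 voted in favor. Satisfied.

Valid — all requirements satisfied.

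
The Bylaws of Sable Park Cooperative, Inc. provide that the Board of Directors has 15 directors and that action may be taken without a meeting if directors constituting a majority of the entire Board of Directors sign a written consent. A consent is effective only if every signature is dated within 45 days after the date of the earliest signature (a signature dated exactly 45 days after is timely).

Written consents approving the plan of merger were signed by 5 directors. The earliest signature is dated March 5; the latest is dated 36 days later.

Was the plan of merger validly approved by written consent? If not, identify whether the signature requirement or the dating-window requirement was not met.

Signatures required: a majority of 15 — a majority of 15 is 8, so 8 needed; 5 signed. Insufficient.
Dating window: the latest signature is 36 days after the earliest; the limit is 45 days. Within the window.

Not effective — insufficient signatures.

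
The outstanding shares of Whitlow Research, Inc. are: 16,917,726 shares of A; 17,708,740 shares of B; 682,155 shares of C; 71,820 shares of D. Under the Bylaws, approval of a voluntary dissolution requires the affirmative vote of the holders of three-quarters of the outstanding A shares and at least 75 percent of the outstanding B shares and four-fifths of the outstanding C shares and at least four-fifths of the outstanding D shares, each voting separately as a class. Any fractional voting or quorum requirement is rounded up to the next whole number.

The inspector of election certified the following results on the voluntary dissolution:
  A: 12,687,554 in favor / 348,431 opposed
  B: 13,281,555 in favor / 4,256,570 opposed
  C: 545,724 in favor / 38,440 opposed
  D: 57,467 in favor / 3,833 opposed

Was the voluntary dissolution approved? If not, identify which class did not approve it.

Not approved — the A shares did not give the required vote.

A: 3/4 of 16917726 = 12688294.50, rounded up to 12688295; 12,688,295 required, 12,687,554 in favor — not approved.
B: 3/4 of 17708740 = 13281555; 13,281,555 required, 13,281,555 in favor — approved.
C: 4/5 of 682155 = 545724; 545,724 required, 545,724 in favor — approved.
D: 4/5 of 71820 = 57456; 57,456 required, 57,467 in favor — approved.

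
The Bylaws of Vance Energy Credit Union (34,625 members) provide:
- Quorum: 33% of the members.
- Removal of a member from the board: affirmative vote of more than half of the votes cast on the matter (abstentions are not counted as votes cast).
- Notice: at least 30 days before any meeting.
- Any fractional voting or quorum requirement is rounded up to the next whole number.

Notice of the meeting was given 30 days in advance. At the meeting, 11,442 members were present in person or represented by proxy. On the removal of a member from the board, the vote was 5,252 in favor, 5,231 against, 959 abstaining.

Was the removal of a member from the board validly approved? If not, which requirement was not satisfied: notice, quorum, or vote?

Valid — all requirements satisfied.

Notice: 30 days given; 30 required. Satisfied.
Quorum: 33% of 34,625 = 11,426.25, rounded up to 11,427; 11,442 present. Satisfied.
Vote: requires a majority of the votes cast (11,442 − 959 abstaining = 10,483); a majority of 10483 is 5242, so 5,242 needed; 5,252 in favor. Satisfied.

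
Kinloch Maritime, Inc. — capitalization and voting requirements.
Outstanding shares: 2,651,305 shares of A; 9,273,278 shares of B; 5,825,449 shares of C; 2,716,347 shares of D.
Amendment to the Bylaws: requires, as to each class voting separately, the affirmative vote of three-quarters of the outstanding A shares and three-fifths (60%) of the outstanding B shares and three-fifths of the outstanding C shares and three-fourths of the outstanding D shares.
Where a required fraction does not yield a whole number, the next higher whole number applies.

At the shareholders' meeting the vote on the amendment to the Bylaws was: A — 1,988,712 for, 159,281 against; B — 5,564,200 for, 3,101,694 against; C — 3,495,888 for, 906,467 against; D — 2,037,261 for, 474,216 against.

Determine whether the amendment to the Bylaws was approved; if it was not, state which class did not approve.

A: 3/4 of 2651305 = 1988478.75, rounded up to 1988479; 1,988,479 required, 1,988,712 in favor — approved.
B: 3/5 of 9273278 = 5563966.80, rounded up to 5563967; 5,563,967 required, 5,564,200 in favor — approved.
C: 3/5 of 5825449 = 3495269.40, rounded up to 3495270; 3,495,270 required, 3,495,888 in favor — approved.
D: 3/4 of 2716347 = 2037260.25, rounded up to 2037261; 2,037,261 required, 2,037,261 in favor — approved.

Approved — every class gave the required vote.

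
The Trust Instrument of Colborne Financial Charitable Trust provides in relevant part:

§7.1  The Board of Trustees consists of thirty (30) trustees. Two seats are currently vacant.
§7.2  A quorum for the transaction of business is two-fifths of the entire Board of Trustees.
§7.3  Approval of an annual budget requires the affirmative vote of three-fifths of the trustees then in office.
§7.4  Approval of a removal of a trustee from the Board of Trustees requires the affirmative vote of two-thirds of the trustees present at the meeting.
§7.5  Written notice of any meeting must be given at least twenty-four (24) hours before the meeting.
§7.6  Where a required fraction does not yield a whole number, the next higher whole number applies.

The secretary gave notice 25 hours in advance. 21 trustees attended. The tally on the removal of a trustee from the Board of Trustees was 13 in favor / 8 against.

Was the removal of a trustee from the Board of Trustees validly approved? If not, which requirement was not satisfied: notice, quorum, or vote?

Notice: 25 hours given; 24 required (25 ≥ 24). Satisfied.
Quorum: 21 present; quorum is 12. Satisfied.
Vote: the removal of a trustee from the Board of Trustees requires two-thirds of the trustees present (21). 2/3 of 21 = 14, so 14 affirmative votes are needed; 13 voted in favor. Not satisfied.

Invalid — vote requirement not satisfied.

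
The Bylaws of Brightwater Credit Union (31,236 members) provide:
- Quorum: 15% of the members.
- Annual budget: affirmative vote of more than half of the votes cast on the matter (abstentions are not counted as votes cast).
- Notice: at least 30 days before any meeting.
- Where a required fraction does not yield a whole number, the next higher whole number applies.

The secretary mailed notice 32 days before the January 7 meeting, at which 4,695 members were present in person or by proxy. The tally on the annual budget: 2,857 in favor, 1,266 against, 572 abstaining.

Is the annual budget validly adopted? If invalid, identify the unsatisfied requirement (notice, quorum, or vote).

Valid — all requirements satisfied.

Notice: 32 days given; 30 required. Satisfied.
Quorum: 15% of 31,236 = 4,685.40, rounded up to 4,686; 4,695 present. Satisfied.
Vote: requires a majority of the votes cast (4,695 − 572 abstaining = 4,123); a majority of 4123 is 2062, so 2,062 needed; 2,857 in favor. Satisfied.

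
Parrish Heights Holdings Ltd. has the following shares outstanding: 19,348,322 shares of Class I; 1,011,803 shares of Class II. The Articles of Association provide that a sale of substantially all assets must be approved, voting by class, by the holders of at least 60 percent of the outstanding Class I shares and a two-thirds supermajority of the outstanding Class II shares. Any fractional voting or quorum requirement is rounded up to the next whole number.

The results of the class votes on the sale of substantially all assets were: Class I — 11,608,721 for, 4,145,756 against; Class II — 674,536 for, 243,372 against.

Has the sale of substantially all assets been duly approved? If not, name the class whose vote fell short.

Not approved — the Class I shares did not give the required vote.

Class I: 3/5 of 19348322 = 11608993.20, rounded up to 11608994; 11,608,994 required, 11,608,721 in favor — not approved.
Class II: 2/3 of 1011803 = 674535.33, rounded up to 674536; 674,536 required, 674,536 in favor — approved.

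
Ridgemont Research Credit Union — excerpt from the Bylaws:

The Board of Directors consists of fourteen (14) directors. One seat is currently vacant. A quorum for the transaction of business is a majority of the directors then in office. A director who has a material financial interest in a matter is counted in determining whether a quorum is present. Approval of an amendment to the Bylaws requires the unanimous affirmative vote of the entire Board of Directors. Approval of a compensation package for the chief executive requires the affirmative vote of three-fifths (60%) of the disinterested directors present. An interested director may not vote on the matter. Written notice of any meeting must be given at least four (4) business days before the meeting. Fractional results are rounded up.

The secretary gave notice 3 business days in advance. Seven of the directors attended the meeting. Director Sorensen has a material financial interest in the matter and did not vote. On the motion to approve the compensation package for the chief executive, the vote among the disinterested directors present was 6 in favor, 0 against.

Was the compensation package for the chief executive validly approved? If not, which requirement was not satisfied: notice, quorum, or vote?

Notice: 3 business days given; 4 required (3 < 4). Not satisfied.
Quorum: 7 present (interested directors count toward quorum); quorum is 7. Satisfied.
Vote: the compensation package for the chief executive requires three-fifths of the disinterested directors present (7 − 1 = 6). 3/5 of 6 = 3.60, rounded up to 4, so 4 affirmative votes are needed; 6 voted in favor. Satisfied.

Invalid — notice requirement not satisfied.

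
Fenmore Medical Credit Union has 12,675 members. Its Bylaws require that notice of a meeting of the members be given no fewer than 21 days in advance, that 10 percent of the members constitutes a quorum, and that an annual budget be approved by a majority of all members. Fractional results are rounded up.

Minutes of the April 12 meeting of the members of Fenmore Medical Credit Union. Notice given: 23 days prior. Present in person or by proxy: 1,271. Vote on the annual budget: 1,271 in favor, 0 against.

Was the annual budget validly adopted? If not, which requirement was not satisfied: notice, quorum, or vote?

Invalid — vote requirement not satisfied.

Notice: 23 days given; 21 required. Satisfied.
Quorum: 10% of 12,675 = 1,267.50, rounded up to 1,268; 1,271 present. Satisfied.
Vote: requires a majority of all members (12,675); a majority of 12675 is 6338, so 6,338 needed; 1,271 in favor. Not satisfied.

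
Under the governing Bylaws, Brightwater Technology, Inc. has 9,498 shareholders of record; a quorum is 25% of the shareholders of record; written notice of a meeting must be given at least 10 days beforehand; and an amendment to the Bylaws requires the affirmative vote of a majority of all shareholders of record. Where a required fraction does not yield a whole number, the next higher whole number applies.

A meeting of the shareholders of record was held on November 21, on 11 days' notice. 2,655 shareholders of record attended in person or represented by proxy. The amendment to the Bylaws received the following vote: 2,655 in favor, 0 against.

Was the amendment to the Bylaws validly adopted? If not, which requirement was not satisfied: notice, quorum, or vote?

Notice: 11 days given; 10 required. Satisfied.
Quorum: 25% of 9,498 = 2,374.50, rounded up to 2,375; 2,655 present. Satisfied.
Vote: requires a majority of all shareholders of record (9,498); a majority of 9498 is 4750, so 4,750 needed; 2,655 in favor. Not satisfied.

Invalid — vote requirement not satisfied.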